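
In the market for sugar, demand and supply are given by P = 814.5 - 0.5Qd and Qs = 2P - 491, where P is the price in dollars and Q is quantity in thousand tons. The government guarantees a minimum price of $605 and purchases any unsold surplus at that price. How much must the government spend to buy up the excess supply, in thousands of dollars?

Rearranging demand gives Qd = 1629 - 2P. In a free market, 1629 - 2P = 2P - 491 gives the equilibrium P* = 530, Q* = 569.
Since 605 > 530, the floor is binding.
At P = 605: Qd = 1629 - 2·605 = 419 and Qs = 2·605 - 491 = 719.
Surplus = Qs - Qd = 300.
Government expenditure = surplus × support price = 300 × 605 = 181500.

181500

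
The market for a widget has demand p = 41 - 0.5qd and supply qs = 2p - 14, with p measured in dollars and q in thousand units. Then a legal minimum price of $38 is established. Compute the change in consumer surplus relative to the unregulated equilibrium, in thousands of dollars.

Rearranging demand gives qd = 82 - 2p. Setting quantity demanded equal to quantity supplied, 82 - 2p = 2p - 14, gives p* = 24 and q* = 34.
The floor of 38 is above the equilibrium price 24, so it binds.
At p = 38: qd = 82 - 2·38 = 6 and qs = 2·38 - 14 = 62.
Consumer surplus without the control is ½ · (41 - 24) · 34 = 289.
With the floor, consumers buy 6 units at 38, so CS = ½ · (41 - 38) · 6 = 9.
Change in consumer surplus = 9 - 289 = -280.

-280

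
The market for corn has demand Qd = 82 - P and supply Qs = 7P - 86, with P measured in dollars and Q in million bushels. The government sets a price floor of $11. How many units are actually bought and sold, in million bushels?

61

Equilibrium: 82 - P = 7P - 86, so 168 = 8P and P* = 21, Q* = 61.
The floor of 11 is below the equilibrium price 21, so it is not binding; the market clears at P* = 21, Q* = 61.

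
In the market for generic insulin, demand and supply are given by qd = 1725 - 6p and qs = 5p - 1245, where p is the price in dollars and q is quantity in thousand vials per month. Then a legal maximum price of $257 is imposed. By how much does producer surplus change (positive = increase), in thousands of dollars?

Without the control the market clears where 1725 - 6p = 5p - 1245, i.e. p* = 270 and q* = 105.
The ceiling of 257 is below the equilibrium price 270, so it binds.
At p = 257: qd = 1725 - 6·257 = 183 and qs = 5·257 - 1245 = 40.
Producer surplus without the control is ½ · (270 - 249) · 105 = 1102.5.
With the ceiling, producers sell 40 units at 257, so PS = ½ · (257 - 249) · 40 = 160.
Change in producer surplus = 160 - 1102.5 = -942.5.

-942.5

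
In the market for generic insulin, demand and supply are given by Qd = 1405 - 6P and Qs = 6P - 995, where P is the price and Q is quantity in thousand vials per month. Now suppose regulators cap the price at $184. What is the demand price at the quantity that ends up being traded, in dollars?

216

Without the control the market clears where 1405 - 6P = 6P - 995, i.e. P* = 200 and Q* = 205.
The ceiling of 184 is below the equilibrium price 200, so it binds.
At P = 184: Qd = 1405 - 6·184 = 301 and Qs = 6·184 - 995 = 109.
Only 109 units reach the market. On the demand curve, the marginal buyer's willingness to pay at Q = 109 is (1405 - 109)/6 = 216.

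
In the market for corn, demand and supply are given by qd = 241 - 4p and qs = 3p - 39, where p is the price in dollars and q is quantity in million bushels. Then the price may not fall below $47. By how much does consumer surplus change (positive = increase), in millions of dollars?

-469

In a free market, 241 - 4p = 3p - 39 gives the equilibrium p* = 40, q* = 81.
The floor of 47 is above the equilibrium price 40, so it binds.
At p = 47: qd = 241 - 4·47 = 53 and qs = 3·47 - 39 = 102.
Consumer surplus without the control is ½ · (60.25 - 40) · 81 = 820.125.
With the floor, consumers buy 53 units at 47, so CS = ½ · (60.25 - 47) · 53 = 351.125.
Change in consumer surplus = 351.125 - 820.125 = -469.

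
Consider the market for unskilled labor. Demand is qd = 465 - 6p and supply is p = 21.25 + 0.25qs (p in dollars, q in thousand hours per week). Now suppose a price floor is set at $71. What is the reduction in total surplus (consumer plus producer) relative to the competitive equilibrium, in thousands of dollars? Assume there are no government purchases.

Rearranging supply gives qs = 4p - 85. Setting quantity demanded equal to quantity supplied, 465 - 6p = 4p - 85, gives p* = 55 and q* = 135.
Since 71 > 55, the floor is binding.
At p = 71: qd = 465 - 6·71 = 39 and qs = 4·71 - 85 = 199.
Quantity traded falls to 39. At q = 39 the demand price is (465 - 39)/6 = 71 and the supply price is (85 + 39)/4 = 31.
Deadweight loss = ½ · (71 - 31) · (135 - 39) = ½ · 40 · 96 = 1920.

1920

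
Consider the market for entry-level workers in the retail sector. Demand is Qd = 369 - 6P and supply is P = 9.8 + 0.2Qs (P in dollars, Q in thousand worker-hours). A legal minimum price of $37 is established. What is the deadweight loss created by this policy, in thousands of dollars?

Rearranging supply gives Qs = 5P - 49. In a free market, 369 - 6P = 5P - 49 gives the equilibrium P* = 38, Q* = 141.
The floor of 37 is below the equilibrium price 38, so it is not binding; the market clears at P* = 38, Q* = 141.
Since the control does not bind, no trades are prevented and deadweight loss is zero.

0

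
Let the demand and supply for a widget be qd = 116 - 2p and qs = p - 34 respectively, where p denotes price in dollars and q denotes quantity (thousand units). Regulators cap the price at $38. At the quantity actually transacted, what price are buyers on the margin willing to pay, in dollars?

56

Equilibrium: 116 - 2p = p - 34, so 150 = 3p and p* = 50, q* = 16.
The ceiling of 38 is below the equilibrium price 50, so it binds.
At p = 38: qd = 116 - 2·38 = 40 and qs = 38 - 34 = 4.
Only 4 units reach the market. On the demand curve, the marginal buyer's willingness to pay at q = 4 is (116 - 4)/2 = 56.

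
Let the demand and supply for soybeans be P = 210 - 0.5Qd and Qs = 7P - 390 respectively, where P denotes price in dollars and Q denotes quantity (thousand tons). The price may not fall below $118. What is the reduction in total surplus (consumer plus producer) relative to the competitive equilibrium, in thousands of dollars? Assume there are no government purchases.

1008

Rearranging demand gives Qd = 420 - 2P. In a free market, 420 - 2P = 7P - 390 gives the equilibrium P* = 90, Q* = 240.
Since 118 > 90, the floor is binding.
At P = 118: Qd = 420 - 2·118 = 184 and Qs = 7·118 - 390 = 436.
Quantity traded falls to 184. At Q = 184 the demand price is (420 - 184)/2 = 118 and the supply price is (390 + 184)/7 = 82.
Deadweight loss = ½ · (118 - 82) · (240 - 184) = ½ · 36 · 56 = 1008.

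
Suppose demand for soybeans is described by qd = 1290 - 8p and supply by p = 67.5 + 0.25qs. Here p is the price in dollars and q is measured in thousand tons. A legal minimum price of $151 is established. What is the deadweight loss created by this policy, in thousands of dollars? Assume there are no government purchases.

Rearranging supply gives qs = 4p - 270. Setting quantity demanded equal to quantity supplied, 1290 - 8p = 4p - 270, gives p* = 130 and q* = 250.
Since 151 > 130, the floor is binding.
At p = 151: qd = 1290 - 8·151 = 82 and qs = 4·151 - 270 = 334.
Quantity traded falls to 82. At q = 82 the demand price is (1290 - 82)/8 = 151 and the supply price is (270 + 82)/4 = 88.
Deadweight loss = ½ · (151 - 88) · (250 - 82) = ½ · 63 · 168 = 5292.

5292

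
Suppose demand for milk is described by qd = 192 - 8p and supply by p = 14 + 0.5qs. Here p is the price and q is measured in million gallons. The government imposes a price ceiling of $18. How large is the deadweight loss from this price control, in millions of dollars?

Rearranging supply gives qs = 2p - 28. In a free market, 192 - 8p = 2p - 28 gives the equilibrium p* = 22, q* = 16.
Because the ceiling (18) lies below the market-clearing price, it is binding.
At p = 18: qd = 192 - 8·18 = 48 and qs = 2·18 - 28 = 8.
Quantity traded falls to 8. At q = 8 the demand price is (192 - 8)/8 = 23 and the supply price is (28 + 8)/2 = 18.
Deadweight loss = ½ · (23 - 18) · (16 - 8) = ½ · 5 · 8 = 20.

20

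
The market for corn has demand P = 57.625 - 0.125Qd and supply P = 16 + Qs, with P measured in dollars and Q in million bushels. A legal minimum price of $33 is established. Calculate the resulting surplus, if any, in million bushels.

0

Rearranging demand gives Qd = 461 - 8P; rearranging supply gives Qs = P - 16. Without the control the market clears where 461 - 8P = P - 16, i.e. P* = 53 and Q* = 37.
The floor of 33 is below the equilibrium price 53, so it is not binding; the market clears at P* = 53, Q* = 37.
Since the control does not bind, there is no surplus.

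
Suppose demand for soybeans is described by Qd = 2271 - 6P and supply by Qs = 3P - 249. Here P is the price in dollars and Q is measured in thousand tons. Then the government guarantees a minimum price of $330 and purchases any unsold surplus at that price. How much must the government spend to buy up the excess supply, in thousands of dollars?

Setting quantity demanded equal to quantity supplied, 2271 - 6P = 3P - 249, gives P* = 280 and Q* = 591.
Since 330 > 280, the floor is binding.
At P = 330: Qd = 2271 - 6·330 = 291 and Qs = 3·330 - 249 = 741.
Surplus = Qs - Qd = 450.
Government expenditure = surplus × support price = 450 × 330 = 148500.

148500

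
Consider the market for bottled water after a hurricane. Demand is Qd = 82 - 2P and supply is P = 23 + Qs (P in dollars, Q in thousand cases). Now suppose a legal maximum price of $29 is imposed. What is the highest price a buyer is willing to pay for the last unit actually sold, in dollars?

Rearranging supply gives Qs = P - 23. Without the control the market clears where 82 - 2P = P - 23, i.e. P* = 35 and Q* = 12.
Because the ceiling (29) lies below the market-clearing price, it is binding.
At P = 29: Qd = 82 - 2·29 = 24 and Qs = 29 - 23 = 6.
Only 6 units reach the market. On the demand curve, the marginal buyer's willingness to pay at Q = 6 is (82 - 6)/2 = 38.

38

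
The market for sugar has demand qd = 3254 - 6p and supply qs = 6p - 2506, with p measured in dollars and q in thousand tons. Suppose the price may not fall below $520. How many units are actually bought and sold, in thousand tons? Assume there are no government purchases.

In a free market, 3254 - 6p = 6p - 2506 gives the equilibrium p* = 480, q* = 374.
The floor of 520 is above the equilibrium price 480, so it binds.
At p = 520: qd = 3254 - 6·520 = 134 and qs = 6·520 - 2506 = 614.
The quantity actually transacted is the short side, demand: 134.

134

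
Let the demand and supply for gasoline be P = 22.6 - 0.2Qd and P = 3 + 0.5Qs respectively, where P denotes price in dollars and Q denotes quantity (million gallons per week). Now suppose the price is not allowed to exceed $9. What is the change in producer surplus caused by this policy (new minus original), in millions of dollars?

-160

Rearranging demand gives Qd = 113 - 5P; rearranging supply gives Qs = 2P - 6. Without the control the market clears where 113 - 5P = 2P - 6, i.e. P* = 17 and Q* = 28.
The ceiling of 9 is below the equilibrium price 17, so it binds.
At P = 9: Qd = 113 - 5·9 = 68 and Qs = 2·9 - 6 = 12.
Producer surplus without the control is ½ · (17 - 3) · 28 = 196.
With the ceiling, producers sell 12 units at 9, so PS = ½ · (9 - 3) · 12 = 36.
Change in producer surplus = 36 - 196 = -160.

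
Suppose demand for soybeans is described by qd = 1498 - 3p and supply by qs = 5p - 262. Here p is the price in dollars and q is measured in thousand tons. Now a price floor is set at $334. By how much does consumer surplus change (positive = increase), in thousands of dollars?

Without the control the market clears where 1498 - 3p = 5p - 262, i.e. p* = 220 and q* = 838.
Since 334 > 220, the floor is binding.
At p = 334: qd = 1498 - 3·334 = 496 and qs = 5·334 - 262 = 1408.
Consumer surplus without the control is ½ · (1498/3 - 220) · 838 = 351122/3.
With the floor, consumers buy 496 units at 334, so CS = ½ · (1498/3 - 334) · 496 = 123008/3.
Change in consumer surplus = 123008/3 - 351122/3 = -76038.

-76038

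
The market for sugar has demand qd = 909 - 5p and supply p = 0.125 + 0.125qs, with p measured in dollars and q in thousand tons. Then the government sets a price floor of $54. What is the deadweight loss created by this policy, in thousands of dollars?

Rearranging supply gives qs = 8p - 1. In a free market, 909 - 5p = 8p - 1 gives the equilibrium p* = 70, q* = 559.
Since 54 is below p* = 70, the floor does not bind and the free-market outcome prevails.
Since the control does not bind, no trades are prevented and deadweight loss is zero.

0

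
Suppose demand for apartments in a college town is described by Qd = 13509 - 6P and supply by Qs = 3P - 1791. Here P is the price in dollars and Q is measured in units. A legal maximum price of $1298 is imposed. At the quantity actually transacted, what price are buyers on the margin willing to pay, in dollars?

In a free market, 13509 - 6P = 3P - 1791 gives the equilibrium P* = 1700, Q* = 3309.
Because the ceiling (1298) lies below the market-clearing price, it is binding.
At P = 1298: Qd = 13509 - 6·1298 = 5721 and Qs = 3·1298 - 1791 = 2103.
Only 2103 units reach the market. On the demand curve, the marginal buyer's willingness to pay at Q = 2103 is (13509 - 2103)/6 = 1901.

1901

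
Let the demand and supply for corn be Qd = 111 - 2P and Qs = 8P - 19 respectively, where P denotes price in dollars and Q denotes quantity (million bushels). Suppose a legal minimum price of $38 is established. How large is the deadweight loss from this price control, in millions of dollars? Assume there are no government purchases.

In a free market, 111 - 2P = 8P - 19 gives the equilibrium P* = 13, Q* = 85.
The floor of 38 is above the equilibrium price 13, so it binds.
At P = 38: Qd = 111 - 2·38 = 35 and Qs = 8·38 - 19 = 285.
Quantity traded falls to 35. At Q = 35 the demand price is (111 - 35)/2 = 38 and the supply price is (19 + 35)/8 = 6.75.
Deadweight loss = ½ · (38 - 6.75) · (85 - 35) = ½ · 31.25 · 50 = 781.25.

781.25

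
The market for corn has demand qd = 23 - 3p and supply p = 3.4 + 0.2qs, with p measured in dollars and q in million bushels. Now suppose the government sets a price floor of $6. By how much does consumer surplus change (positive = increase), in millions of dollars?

-6.5

Rearranging supply gives qs = 5p - 17. In a free market, 23 - 3p = 5p - 17 gives the equilibrium p* = 5, q* = 8.
Because the floor (6) lies above the market-clearing price, it is binding.
At p = 6: qd = 23 - 3·6 = 5 and qs = 5·6 - 17 = 13.
Consumer surplus without the control is ½ · (23/3 - 5) · 8 = 32/3.
With the floor, consumers buy 5 units at 6, so CS = ½ · (23/3 - 6) · 5 = 25/6.
Change in consumer surplus = 25/6 - 32/3 = -6.5.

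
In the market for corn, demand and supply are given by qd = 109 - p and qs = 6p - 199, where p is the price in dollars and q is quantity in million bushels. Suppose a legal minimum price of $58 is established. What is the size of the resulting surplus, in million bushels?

Setting quantity demanded equal to quantity supplied, 109 - p = 6p - 199, gives p* = 44 and q* = 65.
Because the floor (58) lies above the market-clearing price, it is binding.
At p = 58: qd = 109 - 58 = 51 and qs = 6·58 - 199 = 149.
Surplus = qs - qd = 149 - 51 = 98.

98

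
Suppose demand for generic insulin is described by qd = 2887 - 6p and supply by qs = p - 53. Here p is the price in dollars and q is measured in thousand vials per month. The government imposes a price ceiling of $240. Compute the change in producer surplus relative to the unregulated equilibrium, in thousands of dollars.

-49860

Setting quantity demanded equal to quantity supplied, 2887 - 6p = p - 53, gives p* = 420 and q* = 367.
Because the ceiling (240) lies below the market-clearing price, it is binding.
At p = 240: qd = 2887 - 6·240 = 1447 and qs = 240 - 53 = 187.
Producer surplus without the control is ½ · (420 - 53) · 367 = 67344.5.
With the ceiling, producers sell 187 units at 240, so PS = ½ · (240 - 53) · 187 = 17484.5.
Change in producer surplus = 17484.5 - 67344.5 = -49860.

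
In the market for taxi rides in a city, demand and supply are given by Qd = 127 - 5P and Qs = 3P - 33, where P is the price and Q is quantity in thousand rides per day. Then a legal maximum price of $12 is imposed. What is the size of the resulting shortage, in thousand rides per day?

In a free market, 127 - 5P = 3P - 33 gives the equilibrium P* = 20, Q* = 27.
Since 12 < 20, the ceiling is binding.
At P = 12: Qd = 127 - 5·12 = 67 and Qs = 3·12 - 33 = 3.
Shortage = Qd - Qs = 67 - 3 = 64.

64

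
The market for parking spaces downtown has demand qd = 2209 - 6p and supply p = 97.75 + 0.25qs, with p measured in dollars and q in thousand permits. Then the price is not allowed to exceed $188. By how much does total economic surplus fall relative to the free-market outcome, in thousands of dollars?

17280

Rearranging supply gives qs = 4p - 391. Without the control the market clears where 2209 - 6p = 4p - 391, i.e. p* = 260 and q* = 649.
The ceiling of 188 is below the equilibrium price 260, so it binds.
At p = 188: qd = 2209 - 6·188 = 1081 and qs = 4·188 - 391 = 361.
Quantity traded falls to 361. At q = 361 the demand price is (2209 - 361)/6 = 308 and the supply price is (391 + 361)/4 = 188.
Deadweight loss = ½ · (308 - 188) · (649 - 361) = ½ · 120 · 288 = 17280.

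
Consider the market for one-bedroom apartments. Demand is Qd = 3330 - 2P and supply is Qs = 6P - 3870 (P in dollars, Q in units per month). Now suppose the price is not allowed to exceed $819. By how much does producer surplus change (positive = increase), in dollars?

In a free market, 3330 - 2P = 6P - 3870 gives the equilibrium P* = 900, Q* = 1530.
Because the ceiling (819) lies below the market-clearing price, it is binding.
At P = 819: Qd = 3330 - 2·819 = 1692 and Qs = 6·819 - 3870 = 1044.
Producer surplus without the control is ½ · (900 - 645) · 1530 = 195075.
With the ceiling, producers sell 1044 units at 819, so PS = ½ · (819 - 645) · 1044 = 90828.
Change in producer surplus = 90828 - 195075 = -104247.

-104247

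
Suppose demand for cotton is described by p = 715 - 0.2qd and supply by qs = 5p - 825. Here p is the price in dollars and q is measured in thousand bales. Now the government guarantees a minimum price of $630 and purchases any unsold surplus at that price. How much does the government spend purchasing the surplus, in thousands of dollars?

1197000

Rearranging demand gives qd = 3575 - 5p. Setting quantity demanded equal to quantity supplied, 3575 - 5p = 5p - 825, gives p* = 440 and q* = 1375.
Since 630 > 440, the floor is binding.
At p = 630: qd = 3575 - 5·630 = 425 and qs = 5·630 - 825 = 2325.
Surplus = qs - qd = 1900.
Government expenditure = surplus × support price = 1900 × 630 = 1197000.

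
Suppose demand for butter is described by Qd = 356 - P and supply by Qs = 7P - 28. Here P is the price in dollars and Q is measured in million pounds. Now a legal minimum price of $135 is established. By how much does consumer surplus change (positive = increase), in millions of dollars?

Equilibrium: 356 - P = 7P - 28, so 384 = 8P and P* = 48, Q* = 308.
Since 135 > 48, the floor is binding.
At P = 135: Qd = 356 - 135 = 221 and Qs = 7·135 - 28 = 917.
Consumer surplus without the control is ½ · (356 - 48) · 308 = 47432.
With the floor, consumers buy 221 units at 135, so CS = ½ · (356 - 135) · 221 = 24420.5.
Change in consumer surplus = 24420.5 - 47432 = -23011.5.

-23011.5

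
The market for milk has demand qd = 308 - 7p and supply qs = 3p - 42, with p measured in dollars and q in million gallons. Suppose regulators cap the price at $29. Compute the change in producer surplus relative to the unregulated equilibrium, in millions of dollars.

-324

In a free market, 308 - 7p = 3p - 42 gives the equilibrium p* = 35, q* = 63.
Because the ceiling (29) lies below the market-clearing price, it is binding.
At p = 29: qd = 308 - 7·29 = 105 and qs = 3·29 - 42 = 45.
Producer surplus without the control is ½ · (35 - 14) · 63 = 661.5.
With the ceiling, producers sell 45 units at 29, so PS = ½ · (29 - 14) · 45 = 337.5.
Change in producer surplus = 337.5 - 661.5 = -324.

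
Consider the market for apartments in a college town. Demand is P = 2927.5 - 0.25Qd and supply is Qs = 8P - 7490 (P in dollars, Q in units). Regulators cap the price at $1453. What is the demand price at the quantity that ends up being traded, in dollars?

Rearranging demand gives Qd = 11710 - 4P. In a free market, 11710 - 4P = 8P - 7490 gives the equilibrium P* = 1600, Q* = 5310.
Because the ceiling (1453) lies below the market-clearing price, it is binding.
At P = 1453: Qd = 11710 - 4·1453 = 5898 and Qs = 8·1453 - 7490 = 4134.
Only 4134 units reach the market. On the demand curve, the marginal buyer's willingness to pay at Q = 4134 is (11710 - 4134)/4 = 1894.

1894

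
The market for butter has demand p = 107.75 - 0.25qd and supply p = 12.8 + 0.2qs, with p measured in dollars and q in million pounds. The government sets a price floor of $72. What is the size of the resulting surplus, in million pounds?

Rearranging demand gives qd = 431 - 4p; rearranging supply gives qs = 5p - 64. Without the control the market clears where 431 - 4p = 5p - 64, i.e. p* = 55 and q* = 211.
Because the floor (72) lies above the market-clearing price, it is binding.
At p = 72: qd = 431 - 4·72 = 143 and qs = 5·72 - 64 = 296.
Surplus = qs - qd = 296 - 143 = 153.

153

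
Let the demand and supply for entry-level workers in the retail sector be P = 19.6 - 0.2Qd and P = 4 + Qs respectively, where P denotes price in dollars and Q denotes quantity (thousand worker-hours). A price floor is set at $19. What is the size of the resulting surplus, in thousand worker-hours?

Rearranging demand gives Qd = 98 - 5P; rearranging supply gives Qs = P - 4. Without the control the market clears where 98 - 5P = P - 4, i.e. P* = 17 and Q* = 13.
The floor of 19 is above the equilibrium price 17, so it binds.
At P = 19: Qd = 98 - 5·19 = 3 and Qs = 19 - 4 = 15.
Surplus = Qs - Qd = 15 - 3 = 12.

12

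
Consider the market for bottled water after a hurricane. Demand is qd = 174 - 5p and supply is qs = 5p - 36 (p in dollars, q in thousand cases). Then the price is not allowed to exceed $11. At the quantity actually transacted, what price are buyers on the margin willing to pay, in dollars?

Without the control the market clears where 174 - 5p = 5p - 36, i.e. p* = 21 and q* = 69.
The ceiling of 11 is below the equilibrium price 21, so it binds.
At p = 11: qd = 174 - 5·11 = 119 and qs = 5·11 - 36 = 19.
Only 19 units reach the market. On the demand curve, the marginal buyer's willingness to pay at q = 19 is (174 - 19)/5 = 31.

31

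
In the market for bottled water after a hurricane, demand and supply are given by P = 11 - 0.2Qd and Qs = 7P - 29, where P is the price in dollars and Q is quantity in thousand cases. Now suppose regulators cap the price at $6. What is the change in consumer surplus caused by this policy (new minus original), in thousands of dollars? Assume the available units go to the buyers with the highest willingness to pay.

Rearranging demand gives Qd = 55 - 5P. Without the control the market clears where 55 - 5P = 7P - 29, i.e. P* = 7 and Q* = 20.
Since 6 < 7, the ceiling is binding.
At P = 6: Qd = 55 - 5·6 = 25 and Qs = 7·6 - 29 = 13.
Consumer surplus without the control is ½ · (11 - 7) · 20 = 40.
With the ceiling, 13 units are sold at 6 (assume they go to the highest-value buyers). The demand price at Q = 13 is 8.4, so CS = ½ · [(11 - 6) + (8.4 - 6)] · 13 = 48.1.
Change in consumer surplus = 48.1 - 40 = 8.1.

8.1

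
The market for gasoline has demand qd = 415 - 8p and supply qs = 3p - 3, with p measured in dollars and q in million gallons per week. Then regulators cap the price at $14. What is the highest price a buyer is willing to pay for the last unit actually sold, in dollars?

Equilibrium: 415 - 8p = 3p - 3, so 418 = 11p and p* = 38, q* = 111.
Because the ceiling (14) lies below the market-clearing price, it is binding.
At p = 14: qd = 415 - 8·14 = 303 and qs = 3·14 - 3 = 39.
Only 39 units reach the market. On the demand curve, the marginal buyer's willingness to pay at q = 39 is (415 - 39)/8 = 47.

47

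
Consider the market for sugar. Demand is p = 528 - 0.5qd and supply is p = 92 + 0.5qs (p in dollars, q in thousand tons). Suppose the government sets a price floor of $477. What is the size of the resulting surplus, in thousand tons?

Rearranging demand gives qd = 1056 - 2p; rearranging supply gives qs = 2p - 184. In a free market, 1056 - 2p = 2p - 184 gives the equilibrium p* = 310, q* = 436.
Because the floor (477) lies above the market-clearing price, it is binding.
At p = 477: qd = 1056 - 2·477 = 102 and qs = 2·477 - 184 = 770.
Surplus = qs - qd = 770 - 102 = 668.

668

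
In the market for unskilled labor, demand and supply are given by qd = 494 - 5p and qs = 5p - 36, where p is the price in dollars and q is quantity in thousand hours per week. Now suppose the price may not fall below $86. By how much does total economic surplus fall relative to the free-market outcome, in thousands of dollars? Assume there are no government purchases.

5445

Without the control the market clears where 494 - 5p = 5p - 36, i.e. p* = 53 and q* = 229.
The floor of 86 is above the equilibrium price 53, so it binds.
At p = 86: qd = 494 - 5·86 = 64 and qs = 5·86 - 36 = 394.
Quantity traded falls to 64. At q = 64 the demand price is (494 - 64)/5 = 86 and the supply price is (36 + 64)/5 = 20.
Deadweight loss = ½ · (86 - 20) · (229 - 64) = ½ · 66 · 165 = 5445.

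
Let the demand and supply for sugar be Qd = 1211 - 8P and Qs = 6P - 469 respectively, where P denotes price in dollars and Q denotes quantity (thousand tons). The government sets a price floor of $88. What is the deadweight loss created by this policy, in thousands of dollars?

Setting quantity demanded equal to quantity supplied, 1211 - 8P = 6P - 469, gives P* = 120 and Q* = 251.
The floor of 88 is below the equilibrium price 120, so it is not binding; the market clears at P* = 120, Q* = 251.
Since the control does not bind, no trades are prevented and deadweight loss is zero.

0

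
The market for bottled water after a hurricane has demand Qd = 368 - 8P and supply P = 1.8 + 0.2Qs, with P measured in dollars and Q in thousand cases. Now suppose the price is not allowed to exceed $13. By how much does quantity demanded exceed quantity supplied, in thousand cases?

208

Rearranging supply gives Qs = 5P - 9. Without the control the market clears where 368 - 8P = 5P - 9, i.e. P* = 29 and Q* = 136.
Since 13 < 29, the ceiling is binding.
At P = 13: Qd = 368 - 8·13 = 264 and Qs = 5·13 - 9 = 56.
Shortage = Qd - Qs = 264 - 56 = 208.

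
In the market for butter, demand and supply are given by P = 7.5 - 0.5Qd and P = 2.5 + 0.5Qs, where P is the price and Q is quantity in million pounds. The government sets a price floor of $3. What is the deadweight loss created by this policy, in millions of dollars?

0

Rearranging demand gives Qd = 15 - 2P; rearranging supply gives Qs = 2P - 5. Equilibrium: 15 - 2P = 2P - 5, so 20 = 4P and P* = 5, Q* = 5.
Since 3 is below P* = 5, the floor does not bind and the free-market outcome prevails.
Since the control does not bind, no trades are prevented and deadweight loss is zero.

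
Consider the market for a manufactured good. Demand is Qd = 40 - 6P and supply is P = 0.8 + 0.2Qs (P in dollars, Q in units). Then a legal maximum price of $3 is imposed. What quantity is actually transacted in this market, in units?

11

Rearranging supply gives Qs = 5P - 4. Equilibrium: 40 - 6P = 5P - 4, so 44 = 11P and P* = 4, Q* = 16.
The ceiling of 3 is below the equilibrium price 4, so it binds.
At P = 3: Qd = 40 - 6·3 = 22 and Qs = 5·3 - 4 = 11.
The quantity actually transacted is the short side, supply: 11.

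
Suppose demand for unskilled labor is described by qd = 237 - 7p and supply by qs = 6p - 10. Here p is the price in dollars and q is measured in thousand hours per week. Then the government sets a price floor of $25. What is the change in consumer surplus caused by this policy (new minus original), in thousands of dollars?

Setting quantity demanded equal to quantity supplied, 237 - 7p = 6p - 10, gives p* = 19 and q* = 104.
The floor of 25 is above the equilibrium price 19, so it binds.
At p = 25: qd = 237 - 7·25 = 62 and qs = 6·25 - 10 = 140.
Consumer surplus without the control is ½ · (237/7 - 19) · 104 = 5408/7.
With the floor, consumers buy 62 units at 25, so CS = ½ · (237/7 - 25) · 62 = 1922/7.
Change in consumer surplus = 1922/7 - 5408/7 = -498.

-498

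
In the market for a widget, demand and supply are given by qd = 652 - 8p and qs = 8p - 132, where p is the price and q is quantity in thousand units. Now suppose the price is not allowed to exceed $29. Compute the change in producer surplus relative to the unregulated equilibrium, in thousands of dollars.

-3600

Without the control the market clears where 652 - 8p = 8p - 132, i.e. p* = 49 and q* = 260.
The ceiling of 29 is below the equilibrium price 49, so it binds.
At p = 29: qd = 652 - 8·29 = 420 and qs = 8·29 - 132 = 100.
Producer surplus without the control is ½ · (49 - 16.5) · 260 = 4225.
With the ceiling, producers sell 100 units at 29, so PS = ½ · (29 - 16.5) · 100 = 625.
Change in producer surplus = 625 - 4225 = -3600.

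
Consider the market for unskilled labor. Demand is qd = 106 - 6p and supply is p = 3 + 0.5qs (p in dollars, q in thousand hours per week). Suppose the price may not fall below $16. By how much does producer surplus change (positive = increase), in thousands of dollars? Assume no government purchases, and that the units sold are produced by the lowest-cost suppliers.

-16

Rearranging supply gives qs = 2p - 6. Without the control the market clears where 106 - 6p = 2p - 6, i.e. p* = 14 and q* = 22.
The floor of 16 is above the equilibrium price 14, so it binds.
At p = 16: qd = 106 - 6·16 = 10 and qs = 2·16 - 6 = 26.
Producer surplus without the control is ½ · (14 - 3) · 22 = 121.
With the floor, 10 units are sold at 16. The supply price at q = 10 is 8, so PS = ½ · [(16 - 3) + (16 - 8)] · 10 = 105.
Change in producer surplus = 105 - 121 = -16.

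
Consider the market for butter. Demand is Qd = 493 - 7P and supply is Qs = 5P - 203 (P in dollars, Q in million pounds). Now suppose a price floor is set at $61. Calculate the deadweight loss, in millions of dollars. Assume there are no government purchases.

Equilibrium: 493 - 7P = 5P - 203, so 696 = 12P and P* = 58, Q* = 87.
The floor of 61 is above the equilibrium price 58, so it binds.
At P = 61: Qd = 493 - 7·61 = 66 and Qs = 5·61 - 203 = 102.
Quantity traded falls to 66. At Q = 66 the demand price is (493 - 66)/7 = 61 and the supply price is (203 + 66)/5 = 53.8.
Deadweight loss = ½ · (61 - 53.8) · (87 - 66) = ½ · 7.2 · 21 = 75.6.

75.6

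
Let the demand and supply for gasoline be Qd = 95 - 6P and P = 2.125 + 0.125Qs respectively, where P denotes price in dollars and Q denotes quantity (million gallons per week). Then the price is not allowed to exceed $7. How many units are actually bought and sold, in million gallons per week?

39

Rearranging supply gives Qs = 8P - 17. Without the control the market clears where 95 - 6P = 8P - 17, i.e. P* = 8 and Q* = 47.
Because the ceiling (7) lies below the market-clearing price, it is binding.
At P = 7: Qd = 95 - 6·7 = 53 and Qs = 8·7 - 17 = 39.
The quantity actually transacted is the short side, supply: 39.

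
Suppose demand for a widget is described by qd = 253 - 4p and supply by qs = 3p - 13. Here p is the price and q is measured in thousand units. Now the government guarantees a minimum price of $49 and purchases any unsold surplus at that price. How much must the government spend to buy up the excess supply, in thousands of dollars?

3773

Setting quantity demanded equal to quantity supplied, 253 - 4p = 3p - 13, gives p* = 38 and q* = 101.
The floor of 49 is above the equilibrium price 38, so it binds.
At p = 49: qd = 253 - 4·49 = 57 and qs = 3·49 - 13 = 134.
Surplus = qs - qd = 77.
Government expenditure = surplus × support price = 77 × 49 = 3773.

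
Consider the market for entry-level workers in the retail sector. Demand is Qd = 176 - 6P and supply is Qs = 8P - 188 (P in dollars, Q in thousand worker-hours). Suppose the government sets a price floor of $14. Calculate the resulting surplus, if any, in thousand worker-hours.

Equilibrium: 176 - 6P = 8P - 188, so 364 = 14P and P* = 26, Q* = 20.
Since 14 is below P* = 26, the floor does not bind and the free-market outcome prevails.
Since the control does not bind, there is no surplus.

0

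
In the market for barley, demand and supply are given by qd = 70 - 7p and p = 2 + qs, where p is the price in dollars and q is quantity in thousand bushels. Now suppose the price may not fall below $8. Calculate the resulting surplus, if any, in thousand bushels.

0

Rearranging supply gives qs = p - 2. In a free market, 70 - 7p = p - 2 gives the equilibrium p* = 9, q* = 7.
Since 8 is below p* = 9, the floor does not bind and the free-market outcome prevails.
Since the control does not bind, there is no surplus.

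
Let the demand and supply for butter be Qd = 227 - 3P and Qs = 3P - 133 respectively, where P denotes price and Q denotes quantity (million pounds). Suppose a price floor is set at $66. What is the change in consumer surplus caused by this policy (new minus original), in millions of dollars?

-228

Without the control the market clears where 227 - 3P = 3P - 133, i.e. P* = 60 and Q* = 47.
Because the floor (66) lies above the market-clearing price, it is binding.
At P = 66: Qd = 227 - 3·66 = 29 and Qs = 3·66 - 133 = 65.
Consumer surplus without the control is ½ · (227/3 - 60) · 47 = 2209/6.
With the floor, consumers buy 29 units at 66, so CS = ½ · (227/3 - 66) · 29 = 841/6.
Change in consumer surplus = 841/6 - 2209/6 = -228.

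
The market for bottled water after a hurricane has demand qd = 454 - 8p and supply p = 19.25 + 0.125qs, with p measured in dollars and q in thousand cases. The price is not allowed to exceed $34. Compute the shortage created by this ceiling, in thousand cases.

Rearranging supply gives qs = 8p - 154. Without the control the market clears where 454 - 8p = 8p - 154, i.e. p* = 38 and q* = 150.
Since 34 < 38, the ceiling is binding.
At p = 34: qd = 454 - 8·34 = 182 and qs = 8·34 - 154 = 118.
Shortage = qd - qs = 182 - 118 = 64.

64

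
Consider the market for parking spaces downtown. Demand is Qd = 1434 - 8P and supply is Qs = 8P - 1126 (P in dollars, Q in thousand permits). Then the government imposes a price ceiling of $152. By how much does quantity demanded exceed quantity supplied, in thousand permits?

128

Equilibrium: 1434 - 8P = 8P - 1126, so 2560 = 16P and P* = 160, Q* = 154.
Because the ceiling (152) lies below the market-clearing price, it is binding.
At P = 152: Qd = 1434 - 8·152 = 218 and Qs = 8·152 - 1126 = 90.
Shortage = Qd - Qs = 218 - 90 = 128.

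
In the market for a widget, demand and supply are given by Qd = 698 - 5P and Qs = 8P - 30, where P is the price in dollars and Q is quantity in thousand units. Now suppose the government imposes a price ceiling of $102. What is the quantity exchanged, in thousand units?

418

In a free market, 698 - 5P = 8P - 30 gives the equilibrium P* = 56, Q* = 418.
The ceiling of 102 is above the equilibrium price 56, so it is not binding; the market clears at P* = 56, Q* = 418.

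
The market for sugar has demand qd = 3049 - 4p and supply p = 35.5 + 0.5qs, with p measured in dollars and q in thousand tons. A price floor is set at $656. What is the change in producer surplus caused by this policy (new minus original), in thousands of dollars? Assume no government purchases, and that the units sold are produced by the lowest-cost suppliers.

-16184

Rearranging supply gives qs = 2p - 71. Without the control the market clears where 3049 - 4p = 2p - 71, i.e. p* = 520 and q* = 969.
Since 656 > 520, the floor is binding.
At p = 656: qd = 3049 - 4·656 = 425 and qs = 2·656 - 71 = 1241.
Producer surplus without the control is ½ · (520 - 35.5) · 969 = 234740.25.
With the floor, 425 units are sold at 656. The supply price at q = 425 is 248, so PS = ½ · [(656 - 35.5) + (656 - 248)] · 425 = 218556.25.
Change in producer surplus = 218556.25 - 234740.25 = -16184.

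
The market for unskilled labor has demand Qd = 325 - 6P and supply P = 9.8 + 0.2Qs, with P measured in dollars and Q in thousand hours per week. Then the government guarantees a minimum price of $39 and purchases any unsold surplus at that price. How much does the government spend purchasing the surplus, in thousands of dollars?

Rearranging supply gives Qs = 5P - 49. Setting quantity demanded equal to quantity supplied, 325 - 6P = 5P - 49, gives P* = 34 and Q* = 121.
The floor of 39 is above the equilibrium price 34, so it binds.
At P = 39: Qd = 325 - 6·39 = 91 and Qs = 5·39 - 49 = 146.
Surplus = Qs - Qd = 55.
Government expenditure = surplus × support price = 55 × 39 = 2145.

2145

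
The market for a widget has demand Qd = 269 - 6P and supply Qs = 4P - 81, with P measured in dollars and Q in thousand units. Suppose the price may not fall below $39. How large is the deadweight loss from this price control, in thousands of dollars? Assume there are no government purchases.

120

In a free market, 269 - 6P = 4P - 81 gives the equilibrium P* = 35, Q* = 59.
The floor of 39 is above the equilibrium price 35, so it binds.
At P = 39: Qd = 269 - 6·39 = 35 and Qs = 4·39 - 81 = 75.
Quantity traded falls to 35. At Q = 35 the demand price is (269 - 35)/6 = 39 and the supply price is (81 + 35)/4 = 29.
Deadweight loss = ½ · (39 - 29) · (59 - 35) = ½ · 10 · 24 = 120.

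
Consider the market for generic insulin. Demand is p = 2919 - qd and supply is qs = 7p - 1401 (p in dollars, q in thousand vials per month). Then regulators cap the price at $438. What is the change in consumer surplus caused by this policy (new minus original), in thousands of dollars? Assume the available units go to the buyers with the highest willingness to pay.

Rearranging demand gives qd = 2919 - p. Without the control the market clears where 2919 - p = 7p - 1401, i.e. p* = 540 and q* = 2379.
Since 438 < 540, the ceiling is binding.
At p = 438: qd = 2919 - 438 = 2481 and qs = 7·438 - 1401 = 1665.
Consumer surplus without the control is ½ · (2919 - 540) · 2379 = 2829820.5.
With the ceiling, 1665 units are sold at 438 (assume they go to the highest-value buyers). The demand price at q = 1665 is 1254, so CS = ½ · [(2919 - 438) + (1254 - 438)] · 1665 = 2744752.5.
Change in consumer surplus = 2744752.5 - 2829820.5 = -85068.

-85068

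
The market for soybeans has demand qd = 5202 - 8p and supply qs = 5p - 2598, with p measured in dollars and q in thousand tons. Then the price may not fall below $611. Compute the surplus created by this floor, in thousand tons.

143

Without the control the market clears where 5202 - 8p = 5p - 2598, i.e. p* = 600 and q* = 402.
Since 611 > 600, the floor is binding.
At p = 611: qd = 5202 - 8·611 = 314 and qs = 5·611 - 2598 = 457.
Surplus = qs - qd = 457 - 314 = 143.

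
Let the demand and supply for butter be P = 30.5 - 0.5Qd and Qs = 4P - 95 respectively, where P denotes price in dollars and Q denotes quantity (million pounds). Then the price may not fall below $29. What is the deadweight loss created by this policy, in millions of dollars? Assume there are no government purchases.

Rearranging demand gives Qd = 61 - 2P. Equilibrium: 61 - 2P = 4P - 95, so 156 = 6P and P* = 26, Q* = 9.
The floor of 29 is above the equilibrium price 26, so it binds.
At P = 29: Qd = 61 - 2·29 = 3 and Qs = 4·29 - 95 = 21.
Quantity traded falls to 3. At Q = 3 the demand price is (61 - 3)/2 = 29 and the supply price is (95 + 3)/4 = 24.5.
Deadweight loss = ½ · (29 - 24.5) · (9 - 3) = ½ · 4.5 · 6 = 13.5.

13.5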